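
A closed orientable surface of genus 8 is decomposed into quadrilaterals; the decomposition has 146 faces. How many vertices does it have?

χ = 2 − 2·8 = -14, and every face is a square so 4F = 2E.
E = 4·146/2 = 292. Then V = -14 + E − F = -14 + 292 − 146 = 132.

132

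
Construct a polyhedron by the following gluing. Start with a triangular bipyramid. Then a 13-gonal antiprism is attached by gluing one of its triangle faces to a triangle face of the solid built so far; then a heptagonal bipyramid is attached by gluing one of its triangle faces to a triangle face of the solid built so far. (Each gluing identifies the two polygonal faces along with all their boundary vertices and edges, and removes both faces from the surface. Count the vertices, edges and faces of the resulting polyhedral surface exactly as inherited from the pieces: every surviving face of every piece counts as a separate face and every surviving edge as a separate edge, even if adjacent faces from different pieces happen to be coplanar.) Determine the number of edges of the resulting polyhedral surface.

A triangular bipyramid: V=5, E=9, F=6.
Attach a 13-gonal antiprism (V=26, E=52, F=28) along a 3-gon: merge 3 vertices and 3 edges, delete both glued faces → V=28, E=58, F=32.
Attach a heptagonal bipyramid (V=9, E=21, F=14) along a 3-gon: merge 3 vertices and 3 edges, delete both glued faces → V=34, E=76, F=44.
Check: V − E + F = 34 − 76 + 44 = 2.

76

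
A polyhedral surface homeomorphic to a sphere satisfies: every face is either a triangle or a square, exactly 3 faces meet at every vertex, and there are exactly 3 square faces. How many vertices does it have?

6

Let x be the number of triangles; then F = 3 + x.
Edge–face incidences: 2E = 4·3 + 3·x = 12 + 3x.
Every vertex has degree 3, so 3V = 2E.
Euler: V − E + F = 2 ⇒ (2E)/3 − E + (3 + x) = 2.
Multiply by 6: 2·(2E) − 3·(2E) + 6·(3 + x) = 12, i.e. 18 + 6x − (12 + 3x) = 12.
Collecting terms: 3x + 6 = 12, so 3x = 6, so x = 2.
Then 2E = 12 + 3·2 = 18, so E = 9, V = 2E/3 = 6, F = 3 + 2 = 5.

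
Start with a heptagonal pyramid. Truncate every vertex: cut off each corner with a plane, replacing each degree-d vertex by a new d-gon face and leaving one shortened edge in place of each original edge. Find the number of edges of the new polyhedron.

42

The base solid has V = 8, E = 14, F = 8.
Truncation replaces each original edge-end by a new vertex, so V′ = 2E = 28.
Each original edge survives, and each old vertex of degree d contributes d new edges; summing degrees gives Σd = 2E, so E′ = E + 2E = 3E = 42.
Each original face survives and each original vertex becomes one new face: F′ = F + V = 16.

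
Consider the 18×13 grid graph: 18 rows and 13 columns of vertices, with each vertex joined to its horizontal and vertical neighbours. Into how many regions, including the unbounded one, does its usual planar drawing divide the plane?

The grid has V = 18·13 = 234 vertices and E = 18·12 + 13·17 = 437 edges.
F = 2 − V + E = 2 − 234 + 437 = 205.

205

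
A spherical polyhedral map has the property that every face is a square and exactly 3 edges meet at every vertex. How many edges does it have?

12

Each face has 4 edges and each edge borders two faces, so 2E = 4F.
Each vertex has degree 3, so 3V = 2E and hence V = 4F/3.
Euler: V − E + F = 2 ⇒ (4F/3) − (4F/2) + F = 2.
Multiply by 6: (8 − 12 + 6)F = 12, i.e. 2F = 12.
So F = 6, E = 4·6/2 = 12, V = 4·6/3 = 8.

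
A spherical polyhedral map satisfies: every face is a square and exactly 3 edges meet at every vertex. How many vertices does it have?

Each face has 4 edges and each edge borders two faces, so 2E = 4F.
Each vertex has degree 3, so 3V = 2E and hence V = 4F/3.
Euler: V − E + F = 2 ⇒ (4F/3) − (4F/2) + F = 2.
Multiply by 6: (8 − 12 + 6)F = 12, i.e. 2F = 12.
So F = 6, E = 4·6/2 = 12, V = 4·6/3 = 8.

8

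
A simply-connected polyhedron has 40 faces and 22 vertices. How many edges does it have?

60

Here V − E + F = 2.
E = V + F − (2) = 22 + 40 − (2) = 60.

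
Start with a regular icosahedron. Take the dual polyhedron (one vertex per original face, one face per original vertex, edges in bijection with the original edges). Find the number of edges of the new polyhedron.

The base solid has V = 12, E = 30, F = 20.
The dual swaps V and F and preserves E: V′ = F = 20, E′ = E = 30, F′ = V = 12.

30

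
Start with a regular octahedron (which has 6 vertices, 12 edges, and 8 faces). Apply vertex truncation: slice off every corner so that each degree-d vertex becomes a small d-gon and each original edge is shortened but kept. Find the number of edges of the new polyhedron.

36

Truncation replaces each original edge-end by a new vertex, so V′ = 2E = 24.
Each original edge survives, and each old vertex of degree d contributes d new edges; summing degrees gives Σd = 2E, so E′ = E + 2E = 3E = 36.
Each original face survives and each original vertex becomes one new face: F′ = F + V = 14.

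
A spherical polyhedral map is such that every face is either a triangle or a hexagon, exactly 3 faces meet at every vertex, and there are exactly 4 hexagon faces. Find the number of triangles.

Let x be the number of triangles; then F = 4 + x.
Edge–face incidences: 2E = 6·4 + 3·x = 24 + 3x.
Every vertex has degree 3, so 3V = 2E.
Euler: V − E + F = 2 ⇒ (2E)/3 − E + (4 + x) = 2.
Multiply by 6: 2·(2E) − 3·(2E) + 6·(4 + x) = 12, i.e. 24 + 6x − (24 + 3x) = 12.
Collecting terms: 3x = 12, so x = 4.
Then 2E = 24 + 3·4 = 36, so E = 18, V = 2E/3 = 12, F = 4 + 4 = 8.

4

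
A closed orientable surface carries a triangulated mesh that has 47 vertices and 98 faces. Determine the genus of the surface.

Every face is a triangle, so 2E = 3·98 = 294, giving E = 147.
χ = V − E + F = 47 − 147 + 98 = -2.
For a closed orientable surface χ = 2 − 2g, so g = (2 − (-2))/2 = 2.

2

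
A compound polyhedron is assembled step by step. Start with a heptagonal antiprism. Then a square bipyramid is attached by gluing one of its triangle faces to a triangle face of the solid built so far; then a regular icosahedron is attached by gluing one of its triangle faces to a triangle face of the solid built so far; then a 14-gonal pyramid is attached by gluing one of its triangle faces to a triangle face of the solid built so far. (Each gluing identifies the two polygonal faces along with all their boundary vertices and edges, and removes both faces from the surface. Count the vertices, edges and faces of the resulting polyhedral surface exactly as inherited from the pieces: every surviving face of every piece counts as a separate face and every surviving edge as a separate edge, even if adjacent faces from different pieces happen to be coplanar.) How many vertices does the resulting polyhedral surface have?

A heptagonal antiprism: V=14, E=28, F=16.
Attach a square bipyramid (V=6, E=12, F=8) along a 3-gon: merge 3 vertices and 3 edges, delete both glued faces → V=17, E=37, F=22.
Attach a regular icosahedron (V=12, E=30, F=20) along a 3-gon: merge 3 vertices and 3 edges, delete both glued faces → V=26, E=64, F=40.
Attach a 14-gonal pyramid (V=15, E=28, F=15) along a 3-gon: merge 3 vertices and 3 edges, delete both glued faces → V=38, E=89, F=53.
Check: V − E + F = 38 − 89 + 53 = 2.

38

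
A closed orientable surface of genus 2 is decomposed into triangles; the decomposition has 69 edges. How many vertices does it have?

21

χ = 2 − 2·2 = -2, and every face is a triangle so 3F = 2E.
F = 2E/3 = 46. Then V = -2 + E − F = -2 + 69 − 46 = 21.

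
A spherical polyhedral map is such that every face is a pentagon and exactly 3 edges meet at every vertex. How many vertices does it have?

Each face has 5 edges and each edge borders two faces, so 2E = 5F.
Each vertex has degree 3, so 3V = 2E and hence V = 5F/3.
Euler: V − E + F = 2 ⇒ (5F/3) − (5F/2) + F = 2.
Multiply by 6: (10 − 15 + 6)F = 12, i.e. 1F = 12.
So F = 12, E = 5·12/2 = 30, V = 5·12/3 = 20.

20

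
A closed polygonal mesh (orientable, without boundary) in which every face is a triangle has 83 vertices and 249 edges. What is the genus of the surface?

1

Every face is a triangle and each edge borders two faces, so 3F = 2·249, giving F = 166.
χ = V − E + F = 83 − 249 + 166 = 0.
For a closed orientable surface χ = 2 − 2g, so g = (2 − (0))/2 = 1.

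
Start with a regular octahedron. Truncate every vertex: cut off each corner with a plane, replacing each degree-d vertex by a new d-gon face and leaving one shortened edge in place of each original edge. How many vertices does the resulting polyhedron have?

24

The base solid has V = 6, E = 12, F = 8.
Truncation replaces each original edge-end by a new vertex, so V′ = 2E = 24.
Each original edge survives, and each old vertex of degree d contributes d new edges; summing degrees gives Σd = 2E, so E′ = E + 2E = 3E = 36.
Each original face survives and each original vertex becomes one new face: F′ = F + V = 14.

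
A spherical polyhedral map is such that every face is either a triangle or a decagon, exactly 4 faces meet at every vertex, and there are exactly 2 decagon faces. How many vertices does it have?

Let x be the number of triangles; then F = 2 + x.
Edge–face incidences: 2E = 10·2 + 3·x = 20 + 3x.
Every vertex has degree 4, so 4V = 2E.
Euler: V − E + F = 2 ⇒ (2E)/4 − E + (2 + x) = 2.
Multiply by 8: 2·(2E) − 4·(2E) + 8·(2 + x) = 16, i.e. 16 + 8x − 2·(20 + 3x) = 16.
Collecting terms: 2x − 24 = 16, so 2x = 40, so x = 20.
Then 2E = 20 + 3·20 = 80, so E = 40, V = 2E/4 = 20, F = 2 + 20 = 22.

20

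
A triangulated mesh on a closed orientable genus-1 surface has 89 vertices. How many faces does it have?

χ = 2 − 2·1 = 0, and every face is a triangle so 3F = 2E.
V − E + F = 0 with E = 3F/2 gives 89 − (3/2 − 1)·F = 0, so F = 178 and E = 267.

178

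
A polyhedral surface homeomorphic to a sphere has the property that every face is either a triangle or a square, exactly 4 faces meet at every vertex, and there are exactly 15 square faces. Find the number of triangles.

Let x be the number of triangles; then F = 15 + x.
Edge–face incidences: 2E = 4·15 + 3·x = 60 + 3x.
Every vertex has degree 4, so 4V = 2E.
Euler: V − E + F = 2 ⇒ (2E)/4 − E + (15 + x) = 2.
Multiply by 8: 2·(2E) − 4·(2E) + 8·(15 + x) = 16, i.e. 120 + 8x − 2·(60 + 3x) = 16.
Collecting terms: 2x = 16, so x = 8.
Then 2E = 60 + 3·8 = 84, so E = 42, V = 2E/4 = 21, F = 15 + 8 = 23.

8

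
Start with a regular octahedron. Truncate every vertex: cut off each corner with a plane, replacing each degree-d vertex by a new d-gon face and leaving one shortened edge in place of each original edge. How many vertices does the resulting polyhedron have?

24

The base solid has V = 6, E = 12, F = 8.
Truncation replaces each original edge-end by a new vertex, so V′ = 2E = 24.
Each original edge survives, and each old vertex of degree d contributes d new edges; summing degrees gives Σd = 2E, so E′ = E + 2E = 3E = 36.
Each original face survives and each original vertex becomes one new face: F′ = F + V = 14.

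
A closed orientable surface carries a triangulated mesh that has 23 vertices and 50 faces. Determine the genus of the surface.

Every face is a triangle, so 2E = 3·50 = 150, giving E = 75.
χ = V − E + F = 23 − 75 + 50 = -2.
For a closed orientable surface χ = 2 − 2g, so g = (2 − (-2))/2 = 2.

2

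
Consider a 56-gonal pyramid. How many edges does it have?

A pyramid on an n-gon base has one n-gon and n triangles: V = 56 + 1 = 57, E = 2·56 = 112, F = 56 + 1 = 57.

112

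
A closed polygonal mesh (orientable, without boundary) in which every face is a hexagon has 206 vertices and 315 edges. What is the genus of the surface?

Every face is a hexagon and each edge borders two faces, so 6F = 2·315, giving F = 105.
χ = V − E + F = 206 − 315 + 105 = -4.
For a closed orientable surface χ = 2 − 2g, so g = (2 − (-4))/2 = 3.

3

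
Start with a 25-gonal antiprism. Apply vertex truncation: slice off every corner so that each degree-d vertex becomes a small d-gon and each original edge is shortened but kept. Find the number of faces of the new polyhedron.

The base solid has V = 50, E = 100, F = 52.
Truncation replaces each original edge-end by a new vertex, so V′ = 2E = 200.
Each original edge survives, and each old vertex of degree d contributes d new edges; summing degrees gives Σd = 2E, so E′ = E + 2E = 3E = 300.
Each original face survives and each original vertex becomes one new face: F′ = F + V = 102.

102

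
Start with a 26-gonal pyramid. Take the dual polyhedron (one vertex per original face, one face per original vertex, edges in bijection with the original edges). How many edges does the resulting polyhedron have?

The base solid has V = 27, E = 52, F = 27.
The dual swaps V and F and preserves E: V′ = F = 27, E′ = E = 52, F′ = V = 27.

52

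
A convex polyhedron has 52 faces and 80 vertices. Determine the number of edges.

Here V − E + F = 2.
E = V + F − (2) = 80 + 52 − (2) = 130.

130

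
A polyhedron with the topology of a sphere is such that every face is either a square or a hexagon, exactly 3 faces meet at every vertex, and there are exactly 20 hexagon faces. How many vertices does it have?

Let x be the number of squares; then F = 20 + x.
Edge–face incidences: 2E = 6·20 + 4·x = 120 + 4x.
Every vertex has degree 3, so 3V = 2E.
Euler: V − E + F = 2 ⇒ (2E)/3 − E + (20 + x) = 2.
Multiply by 6: 2·(2E) − 3·(2E) + 6·(20 + x) = 12, i.e. 120 + 6x − (120 + 4x) = 12.
Collecting terms: 2x = 12, so x = 6.
Then 2E = 120 + 4·6 = 144, so E = 72, V = 2E/3 = 48, F = 20 + 6 = 26.

48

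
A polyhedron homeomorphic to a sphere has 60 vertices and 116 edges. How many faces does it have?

Here V − E + F = 2.
F = 2 − V + E = 2 − 60 + 116 = 58.

58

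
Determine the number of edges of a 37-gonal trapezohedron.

The n-trapezohedron (dual of the n-antiprism) has V = 2·37 + 2 = 76, E = 4·37 = 148, F = 2·37 = 74.

148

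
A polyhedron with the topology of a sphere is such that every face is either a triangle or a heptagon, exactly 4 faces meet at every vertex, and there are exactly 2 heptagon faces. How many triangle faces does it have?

14

Let x be the number of triangles; then F = 2 + x.
Edge–face incidences: 2E = 7·2 + 3·x = 14 + 3x.
Every vertex has degree 4, so 4V = 2E.
Euler: V − E + F = 2 ⇒ (2E)/4 − E + (2 + x) = 2.
Multiply by 8: 2·(2E) − 4·(2E) + 8·(2 + x) = 16, i.e. 16 + 8x − 2·(14 + 3x) = 16.
Collecting terms: 2x − 12 = 16, so 2x = 28, so x = 14.
Then 2E = 14 + 3·14 = 56, so E = 28, V = 2E/4 = 14, F = 2 + 14 = 16.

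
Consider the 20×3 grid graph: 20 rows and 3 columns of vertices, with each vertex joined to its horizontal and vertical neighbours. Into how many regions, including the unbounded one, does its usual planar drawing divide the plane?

39

The grid has V = 20·3 = 60 vertices and E = 20·2 + 3·19 = 97 edges.
F = 2 − V + E = 2 − 60 + 97 = 39.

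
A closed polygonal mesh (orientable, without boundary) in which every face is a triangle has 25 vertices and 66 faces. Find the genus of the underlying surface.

Every face is a triangle, so 2E = 3·66 = 198, giving E = 99.
χ = V − E + F = 25 − 99 + 66 = -8.
For a closed orientable surface χ = 2 − 2g, so g = (2 − (-8))/2 = 5.

5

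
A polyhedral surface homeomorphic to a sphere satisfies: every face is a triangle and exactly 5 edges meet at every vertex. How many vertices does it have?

Each face has 3 edges and each edge borders two faces, so 2E = 3F.
Each vertex has degree 5, so 5V = 2E and hence V = 3F/5.
Euler: V − E + F = 2 ⇒ (3F/5) − (3F/2) + F = 2.
Multiply by 10: (6 − 15 + 10)F = 20, i.e. 1F = 20.
So F = 20, E = 3·20/2 = 30, V = 3·20/5 = 12.

12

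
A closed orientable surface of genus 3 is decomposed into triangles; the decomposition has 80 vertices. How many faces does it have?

168

χ = 2 − 2·3 = -4, and every face is a triangle so 3F = 2E.
V − E + F = -4 with E = 3F/2 gives 80 − (3/2 − 1)·F = -4, so F = 168 and E = 252.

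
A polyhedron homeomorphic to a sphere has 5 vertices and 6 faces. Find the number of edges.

9

Here V − E + F = 2.
E = V + F − (2) = 5 + 6 − (2) = 9.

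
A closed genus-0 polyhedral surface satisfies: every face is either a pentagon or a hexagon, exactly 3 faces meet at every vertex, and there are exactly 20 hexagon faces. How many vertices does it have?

60

Let x be the number of pentagons; then F = 20 + x.
Edge–face incidences: 2E = 6·20 + 5·x = 120 + 5x.
Every vertex has degree 3, so 3V = 2E.
Euler: V − E + F = 2 ⇒ (2E)/3 − E + (20 + x) = 2.
Multiply by 6: 2·(2E) − 3·(2E) + 6·(20 + x) = 12, i.e. 120 + 6x − (120 + 5x) = 12.
Collecting terms: x = 12.
Then 2E = 120 + 5·12 = 180, so E = 90, V = 2E/3 = 60, F = 20 + 12 = 32.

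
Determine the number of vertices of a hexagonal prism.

A prism on an n-gon has two n-gon bases and n rectangular sides: V = 2·6 = 12, E = 3·6 = 18, F = 6 + 2 = 8.

12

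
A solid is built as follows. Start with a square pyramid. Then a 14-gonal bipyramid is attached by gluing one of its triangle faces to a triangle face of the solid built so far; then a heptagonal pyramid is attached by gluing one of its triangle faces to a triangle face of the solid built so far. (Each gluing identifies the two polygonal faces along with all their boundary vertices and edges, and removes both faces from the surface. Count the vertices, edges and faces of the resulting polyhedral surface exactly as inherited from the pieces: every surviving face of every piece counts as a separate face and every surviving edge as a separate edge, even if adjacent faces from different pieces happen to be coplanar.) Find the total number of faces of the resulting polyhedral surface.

37

A square pyramid: V=5, E=8, F=5.
Attach a 14-gonal bipyramid (V=16, E=42, F=28) along a 3-gon: merge 3 vertices and 3 edges, delete both glued faces → V=18, E=47, F=31.
Attach a heptagonal pyramid (V=8, E=14, F=8) along a 3-gon: merge 3 vertices and 3 edges, delete both glued faces → V=23, E=58, F=37.
Check: V − E + F = 23 − 58 + 37 = 2.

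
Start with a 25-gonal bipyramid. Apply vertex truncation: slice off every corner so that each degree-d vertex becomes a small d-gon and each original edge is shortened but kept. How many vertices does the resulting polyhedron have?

150

The base solid has V = 27, E = 75, F = 50.
Truncation replaces each original edge-end by a new vertex, so V′ = 2E = 150.
Each original edge survives, and each old vertex of degree d contributes d new edges; summing degrees gives Σd = 2E, so E′ = E + 2E = 3E = 225.
Each original face survives and each original vertex becomes one new face: F′ = F + V = 77.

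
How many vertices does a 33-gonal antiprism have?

An antiprism on an n-gon has two n-gon caps and 2n triangles: V = 2·33 = 66, E = 4·33 = 132, F = 2·33 + 2 = 68.

66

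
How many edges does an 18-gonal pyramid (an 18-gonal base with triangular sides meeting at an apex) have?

36

A pyramid on an n-gon base has one n-gon and n triangles: V = 18 + 1 = 19, E = 2·18 = 36, F = 18 + 1 = 19.
Check: V − E + F = 19 − 36 + 19 = 2.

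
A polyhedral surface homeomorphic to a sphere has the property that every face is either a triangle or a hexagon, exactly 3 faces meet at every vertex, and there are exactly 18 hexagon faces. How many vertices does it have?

40

Let x be the number of triangles; then F = 18 + x.
Edge–face incidences: 2E = 6·18 + 3·x = 108 + 3x.
Every vertex has degree 3, so 3V = 2E.
Euler: V − E + F = 2 ⇒ (2E)/3 − E + (18 + x) = 2.
Multiply by 6: 2·(2E) − 3·(2E) + 6·(18 + x) = 12, i.e. 108 + 6x − (108 + 3x) = 12.
Collecting terms: 3x = 12, so x = 4.
Then 2E = 108 + 3·4 = 120, so E = 60, V = 2E/3 = 40, F = 18 + 4 = 22.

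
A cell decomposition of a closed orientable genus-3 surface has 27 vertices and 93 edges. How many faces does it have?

For a closed orientable surface of genus 3, χ = 2 − 2·3 = -4.
F = -4 − V + E = -4 − 27 + 93 = 62.

62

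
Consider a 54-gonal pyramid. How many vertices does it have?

55

A pyramid on an n-gon base has one n-gon and n triangles: V = 54 + 1 = 55, E = 2·54 = 108, F = 54 + 1 = 55.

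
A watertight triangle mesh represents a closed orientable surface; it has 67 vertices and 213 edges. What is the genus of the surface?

3

Every face is a triangle and each edge borders two faces, so 3F = 2·213, giving F = 142.
χ = V − E + F = 67 − 213 + 142 = -4.
For a closed orientable surface χ = 2 − 2g, so g = (2 − (-4))/2 = 3.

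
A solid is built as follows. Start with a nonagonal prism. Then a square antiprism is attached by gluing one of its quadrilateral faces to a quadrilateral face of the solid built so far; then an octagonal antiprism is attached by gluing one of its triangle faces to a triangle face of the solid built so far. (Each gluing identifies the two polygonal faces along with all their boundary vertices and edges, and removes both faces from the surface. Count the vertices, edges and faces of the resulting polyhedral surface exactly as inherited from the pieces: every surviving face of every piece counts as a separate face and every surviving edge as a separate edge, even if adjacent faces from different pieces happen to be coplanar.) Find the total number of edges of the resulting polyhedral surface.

68

A nonagonal prism: V=18, E=27, F=11.
Attach a square antiprism (V=8, E=16, F=10) along a 4-gon: merge 4 vertices and 4 edges, delete both glued faces → V=22, E=39, F=19.
Attach an octagonal antiprism (V=16, E=32, F=18) along a 3-gon: merge 3 vertices and 3 edges, delete both glued faces → V=35, E=68, F=35.
Check: V − E + F = 35 − 68 + 35 = 2.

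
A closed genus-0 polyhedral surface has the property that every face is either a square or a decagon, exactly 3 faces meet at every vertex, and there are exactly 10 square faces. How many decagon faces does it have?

2

Let x be the number of decagons; then F = 10 + x.
Edge–face incidences: 2E = 4·10 + 10·x = 40 + 10x.
Every vertex has degree 3, so 3V = 2E.
Euler: V − E + F = 2 ⇒ (2E)/3 − E + (10 + x) = 2.
Multiply by 6: 2·(2E) − 3·(2E) + 6·(10 + x) = 12, i.e. 60 + 6x − (40 + 10x) = 12.
Collecting terms: −4x + 20 = 12, so −4x = −8, so x = 2.
Then 2E = 40 + 10·2 = 60, so E = 30, V = 2E/3 = 20, F = 10 + 2 = 12.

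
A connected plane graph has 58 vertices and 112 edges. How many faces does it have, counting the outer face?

Euler's formula for a connected plane graph: V − E + F = 2, so F = 2 − 58 + 112 = 56.

56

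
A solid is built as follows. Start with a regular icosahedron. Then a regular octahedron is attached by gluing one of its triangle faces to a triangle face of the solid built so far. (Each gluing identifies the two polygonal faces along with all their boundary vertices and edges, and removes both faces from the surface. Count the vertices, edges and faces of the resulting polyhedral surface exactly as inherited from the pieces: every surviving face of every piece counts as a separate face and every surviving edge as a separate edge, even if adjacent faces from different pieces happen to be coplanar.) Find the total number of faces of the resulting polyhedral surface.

26

A regular icosahedron: V=12, E=30, F=20.
Attach a regular octahedron (V=6, E=12, F=8) along a 3-gon: merge 3 vertices and 3 edges, delete both glued faces → V=15, E=39, F=26.
Check: V − E + F = 15 − 39 + 26 = 2.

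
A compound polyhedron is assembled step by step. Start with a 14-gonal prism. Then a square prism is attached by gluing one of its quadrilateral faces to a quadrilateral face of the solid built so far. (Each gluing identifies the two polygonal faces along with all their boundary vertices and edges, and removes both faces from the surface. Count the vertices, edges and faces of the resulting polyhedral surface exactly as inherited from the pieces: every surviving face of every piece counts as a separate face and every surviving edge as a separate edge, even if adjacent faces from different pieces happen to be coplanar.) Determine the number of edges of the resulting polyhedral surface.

50

A 14-gonal prism: V=28, E=42, F=16.
Attach a square prism (V=8, E=12, F=6) along a 4-gon: merge 4 vertices and 4 edges, delete both glued faces → V=32, E=50, F=20.
Check: V − E + F = 32 − 50 + 20 = 2.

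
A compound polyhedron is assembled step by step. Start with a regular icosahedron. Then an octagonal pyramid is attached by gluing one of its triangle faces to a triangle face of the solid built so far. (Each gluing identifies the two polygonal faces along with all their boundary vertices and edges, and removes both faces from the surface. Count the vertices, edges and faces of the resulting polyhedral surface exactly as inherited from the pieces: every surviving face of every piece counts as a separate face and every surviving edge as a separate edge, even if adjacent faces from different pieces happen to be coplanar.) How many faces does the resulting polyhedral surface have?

27

A regular icosahedron: V=12, E=30, F=20.
Attach an octagonal pyramid (V=9, E=16, F=9) along a 3-gon: merge 3 vertices and 3 edges, delete both glued faces → V=18, E=43, F=27.
Check: V − E + F = 18 − 43 + 27 = 2.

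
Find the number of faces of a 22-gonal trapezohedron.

44

The n-trapezohedron (dual of the n-antiprism) has V = 2·22 + 2 = 46, E = 4·22 = 88, F = 2·22 = 44.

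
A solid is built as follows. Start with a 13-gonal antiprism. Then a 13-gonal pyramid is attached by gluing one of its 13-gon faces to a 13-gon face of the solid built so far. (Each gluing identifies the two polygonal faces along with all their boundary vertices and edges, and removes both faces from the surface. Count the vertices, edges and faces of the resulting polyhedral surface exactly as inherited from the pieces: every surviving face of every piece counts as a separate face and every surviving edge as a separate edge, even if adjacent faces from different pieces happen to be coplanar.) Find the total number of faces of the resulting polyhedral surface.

40

A 13-gonal antiprism: V=26, E=52, F=28.
Attach a 13-gonal pyramid (V=14, E=26, F=14) along a 13-gon: merge 13 vertices and 13 edges, delete both glued faces → V=27, E=65, F=40.
Check: V − E + F = 27 − 65 + 40 = 2.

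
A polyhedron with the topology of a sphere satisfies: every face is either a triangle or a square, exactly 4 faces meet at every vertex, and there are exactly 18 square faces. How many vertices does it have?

Let x be the number of triangles; then F = 18 + x.
Edge–face incidences: 2E = 4·18 + 3·x = 72 + 3x.
Every vertex has degree 4, so 4V = 2E.
Euler: V − E + F = 2 ⇒ (2E)/4 − E + (18 + x) = 2.
Multiply by 8: 2·(2E) − 4·(2E) + 8·(18 + x) = 16, i.e. 144 + 8x − 2·(72 + 3x) = 16.
Collecting terms: 2x = 16, so x = 8.
Then 2E = 72 + 3·8 = 96, so E = 48, V = 2E/4 = 24, F = 18 + 8 = 26.

24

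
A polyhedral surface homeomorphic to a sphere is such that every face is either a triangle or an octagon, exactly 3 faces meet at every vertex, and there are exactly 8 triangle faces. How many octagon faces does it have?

6

Let x be the number of octagons; then F = 8 + x.
Edge–face incidences: 2E = 3·8 + 8·x = 24 + 8x.
Every vertex has degree 3, so 3V = 2E.
Euler: V − E + F = 2 ⇒ (2E)/3 − E + (8 + x) = 2.
Multiply by 6: 2·(2E) − 3·(2E) + 6·(8 + x) = 12, i.e. 48 + 6x − (24 + 8x) = 12.
Collecting terms: −2x + 24 = 12, so −2x = −12, so x = 6.
Then 2E = 24 + 8·6 = 72, so E = 36, V = 2E/3 = 24, F = 8 + 6 = 14.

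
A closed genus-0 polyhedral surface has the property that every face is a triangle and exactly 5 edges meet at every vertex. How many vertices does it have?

Each face has 3 edges and each edge borders two faces, so 2E = 3F.
Each vertex has degree 5, so 5V = 2E and hence V = 3F/5.
Euler: V − E + F = 2 ⇒ (3F/5) − (3F/2) + F = 2.
Multiply by 10: (6 − 15 + 10)F = 20, i.e. 1F = 20.
So F = 20, E = 3·20/2 = 30, V = 3·20/5 = 12.

12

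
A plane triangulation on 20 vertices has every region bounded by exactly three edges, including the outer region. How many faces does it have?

In a plane triangulation 3F = 2E and V − E + F = 2, so F = 2V − 4 = 2·20 − 4 = 36.

36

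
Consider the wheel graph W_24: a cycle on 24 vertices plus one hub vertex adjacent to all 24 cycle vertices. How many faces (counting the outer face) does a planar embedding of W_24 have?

W_24 has V = 24 + 1 = 25 vertices and E = 2·24 = 48 edges.
By Euler's formula F = 2 − V + E = 2 − 25 + 48 = 25.

25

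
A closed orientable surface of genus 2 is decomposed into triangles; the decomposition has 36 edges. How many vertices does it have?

χ = 2 − 2·2 = -2, and every face is a triangle so 3F = 2E.
F = 2E/3 = 24. Then V = -2 + E − F = -2 + 36 − 24 = 10.

10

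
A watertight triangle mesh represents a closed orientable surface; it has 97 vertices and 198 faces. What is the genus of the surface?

2

Every face is a triangle, so 2E = 3·198 = 594, giving E = 297.
χ = V − E + F = 97 − 297 + 198 = -2.
For a closed orientable surface χ = 2 − 2g, so g = (2 − (-2))/2 = 2.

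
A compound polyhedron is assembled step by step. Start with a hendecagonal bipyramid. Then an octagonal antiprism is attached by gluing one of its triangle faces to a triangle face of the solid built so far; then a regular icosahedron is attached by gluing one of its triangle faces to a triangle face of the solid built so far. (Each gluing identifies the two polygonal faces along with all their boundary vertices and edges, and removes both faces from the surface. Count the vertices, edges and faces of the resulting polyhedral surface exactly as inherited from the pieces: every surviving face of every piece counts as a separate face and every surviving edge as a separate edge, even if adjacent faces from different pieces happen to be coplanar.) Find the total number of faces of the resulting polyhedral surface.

56

A hendecagonal bipyramid: V=13, E=33, F=22.
Attach an octagonal antiprism (V=16, E=32, F=18) along a 3-gon: merge 3 vertices and 3 edges, delete both glued faces → V=26, E=62, F=38.
Attach a regular icosahedron (V=12, E=30, F=20) along a 3-gon: merge 3 vertices and 3 edges, delete both glued faces → V=35, E=89, F=56.
Check: V − E + F = 35 − 89 + 56 = 2.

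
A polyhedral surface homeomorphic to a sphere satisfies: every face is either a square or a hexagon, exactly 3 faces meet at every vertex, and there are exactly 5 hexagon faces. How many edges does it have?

Let x be the number of squares; then F = 5 + x.
Edge–face incidences: 2E = 6·5 + 4·x = 30 + 4x.
Every vertex has degree 3, so 3V = 2E.
Euler: V − E + F = 2 ⇒ (2E)/3 − E + (5 + x) = 2.
Multiply by 6: 2·(2E) − 3·(2E) + 6·(5 + x) = 12, i.e. 30 + 6x − (30 + 4x) = 12.
Collecting terms: 2x = 12, so x = 6.
Then 2E = 30 + 4·6 = 54, so E = 27, V = 2E/3 = 18, F = 5 + 6 = 11.

27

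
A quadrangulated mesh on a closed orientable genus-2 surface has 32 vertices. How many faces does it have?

34

χ = 2 − 2·2 = -2, and every face is a square so 4F = 2E.
V − E + F = -2 with E = 4F/2 gives 32 − (4/2 − 1)·F = -2, so F = 34 and E = 68.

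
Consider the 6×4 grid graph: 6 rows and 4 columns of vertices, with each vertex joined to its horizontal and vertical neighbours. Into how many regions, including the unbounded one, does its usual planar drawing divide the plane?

16

The grid has V = 6·4 = 24 vertices and E = 6·3 + 4·5 = 38 edges.
F = 2 − V + E = 2 − 24 + 38 = 16.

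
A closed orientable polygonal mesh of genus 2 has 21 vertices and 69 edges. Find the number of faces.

For a closed orientable surface of genus 2, χ = 2 − 2·2 = -2.
F = -2 − V + E = -2 − 21 + 69 = 46.

46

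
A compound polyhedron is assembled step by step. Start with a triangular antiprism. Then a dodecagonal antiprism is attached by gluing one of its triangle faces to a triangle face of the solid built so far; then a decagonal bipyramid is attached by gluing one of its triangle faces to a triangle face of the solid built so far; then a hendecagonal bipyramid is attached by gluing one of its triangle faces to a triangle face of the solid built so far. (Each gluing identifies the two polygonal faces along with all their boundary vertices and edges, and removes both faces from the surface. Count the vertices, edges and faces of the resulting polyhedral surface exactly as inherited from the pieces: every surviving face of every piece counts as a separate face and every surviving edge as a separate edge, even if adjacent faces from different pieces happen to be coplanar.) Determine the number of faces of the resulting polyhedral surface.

70

A triangular antiprism: V=6, E=12, F=8.
Attach a dodecagonal antiprism (V=24, E=48, F=26) along a 3-gon: merge 3 vertices and 3 edges, delete both glued faces → V=27, E=57, F=32.
Attach a decagonal bipyramid (V=12, E=30, F=20) along a 3-gon: merge 3 vertices and 3 edges, delete both glued faces → V=36, E=84, F=50.
Attach a hendecagonal bipyramid (V=13, E=33, F=22) along a 3-gon: merge 3 vertices and 3 edges, delete both glued faces → V=46, E=114, F=70.
Check: V − E + F = 46 − 114 + 70 = 2.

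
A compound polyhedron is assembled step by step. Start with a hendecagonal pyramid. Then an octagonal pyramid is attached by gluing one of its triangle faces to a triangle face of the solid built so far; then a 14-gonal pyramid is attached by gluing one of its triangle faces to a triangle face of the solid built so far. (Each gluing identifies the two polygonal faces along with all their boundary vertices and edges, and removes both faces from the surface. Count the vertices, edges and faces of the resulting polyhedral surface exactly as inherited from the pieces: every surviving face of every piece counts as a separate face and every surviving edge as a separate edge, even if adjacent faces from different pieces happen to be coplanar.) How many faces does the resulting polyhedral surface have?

A hendecagonal pyramid: V=12, E=22, F=12.
Attach an octagonal pyramid (V=9, E=16, F=9) along a 3-gon: merge 3 vertices and 3 edges, delete both glued faces → V=18, E=35, F=19.
Attach a 14-gonal pyramid (V=15, E=28, F=15) along a 3-gon: merge 3 vertices and 3 edges, delete both glued faces → V=30, E=60, F=32.
Check: V − E + F = 30 − 60 + 32 = 2.

32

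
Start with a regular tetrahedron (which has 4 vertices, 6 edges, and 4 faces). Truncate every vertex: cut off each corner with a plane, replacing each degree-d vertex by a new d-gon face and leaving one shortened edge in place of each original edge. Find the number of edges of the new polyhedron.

18

Truncation replaces each original edge-end by a new vertex, so V′ = 2E = 12.
Each original edge survives, and each old vertex of degree d contributes d new edges; summing degrees gives Σd = 2E, so E′ = E + 2E = 3E = 18.
Each original face survives and each original vertex becomes one new face: F′ = F + V = 8.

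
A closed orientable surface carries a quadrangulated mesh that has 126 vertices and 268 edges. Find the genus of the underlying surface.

5

Every face is a square and each edge borders two faces, so 4F = 2·268, giving F = 134.
χ = V − E + F = 126 − 268 + 134 = -8.
For a closed orientable surface χ = 2 − 2g, so g = (2 − (-8))/2 = 5.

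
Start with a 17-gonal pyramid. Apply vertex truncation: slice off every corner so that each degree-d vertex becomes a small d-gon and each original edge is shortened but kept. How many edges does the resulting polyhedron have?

102

The base solid has V = 18, E = 34, F = 18.
Truncation replaces each original edge-end by a new vertex, so V′ = 2E = 68.
Each original edge survives, and each old vertex of degree d contributes d new edges; summing degrees gives Σd = 2E, so E′ = E + 2E = 3E = 102.
Each original face survives and each original vertex becomes one new face: F′ = F + V = 36.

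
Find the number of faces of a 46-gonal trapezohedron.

The n-trapezohedron (dual of the n-antiprism) has V = 2·46 + 2 = 94, E = 4·46 = 184, F = 2·46 = 92.

92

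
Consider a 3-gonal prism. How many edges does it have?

A prism on an n-gon has two n-gon bases and n rectangular sides: V = 2·3 = 6, E = 3·3 = 9, F = 3 + 2 = 5.

9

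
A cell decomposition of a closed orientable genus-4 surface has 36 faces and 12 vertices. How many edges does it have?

54

For a closed orientable surface of genus 4, χ = 2 − 2·4 = -6.
E = V + F − (-6) = 12 + 36 − (-6) = 54.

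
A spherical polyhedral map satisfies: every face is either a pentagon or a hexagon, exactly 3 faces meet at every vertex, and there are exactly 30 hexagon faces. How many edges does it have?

Let x be the number of pentagons; then F = 30 + x.
Edge–face incidences: 2E = 6·30 + 5·x = 180 + 5x.
Every vertex has degree 3, so 3V = 2E.
Euler: V − E + F = 2 ⇒ (2E)/3 − E + (30 + x) = 2.
Multiply by 6: 2·(2E) − 3·(2E) + 6·(30 + x) = 12, i.e. 180 + 6x − (180 + 5x) = 12.
Collecting terms: x = 12.
Then 2E = 180 + 5·12 = 240, so E = 120, V = 2E/3 = 80, F = 30 + 12 = 42.

120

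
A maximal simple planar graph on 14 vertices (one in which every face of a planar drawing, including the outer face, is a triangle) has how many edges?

36

In a plane triangulation 3F = 2E and V − E + F = 2, so E = 3V − 6 = 3·14 − 6 = 36.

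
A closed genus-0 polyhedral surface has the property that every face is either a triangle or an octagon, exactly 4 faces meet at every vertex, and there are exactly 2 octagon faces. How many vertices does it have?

16

Let x be the number of triangles; then F = 2 + x.
Edge–face incidences: 2E = 8·2 + 3·x = 16 + 3x.
Every vertex has degree 4, so 4V = 2E.
Euler: V − E + F = 2 ⇒ (2E)/4 − E + (2 + x) = 2.
Multiply by 8: 2·(2E) − 4·(2E) + 8·(2 + x) = 16, i.e. 16 + 8x − 2·(16 + 3x) = 16.
Collecting terms: 2x − 16 = 16, so 2x = 32, so x = 16.
Then 2E = 16 + 3·16 = 64, so E = 32, V = 2E/4 = 16, F = 2 + 16 = 18.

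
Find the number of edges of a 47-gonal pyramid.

A pyramid on an n-gon base has one n-gon and n triangles: V = 47 + 1 = 48, E = 2·47 = 94, F = 47 + 1 = 48.

94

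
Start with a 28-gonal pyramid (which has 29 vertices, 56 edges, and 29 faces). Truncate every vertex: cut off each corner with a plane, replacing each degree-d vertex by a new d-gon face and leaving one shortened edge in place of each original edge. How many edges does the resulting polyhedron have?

Truncation replaces each original edge-end by a new vertex, so V′ = 2E = 112.
Each original edge survives, and each old vertex of degree d contributes d new edges; summing degrees gives Σd = 2E, so E′ = E + 2E = 3E = 168.
Each original face survives and each original vertex becomes one new face: F′ = F + V = 58.

168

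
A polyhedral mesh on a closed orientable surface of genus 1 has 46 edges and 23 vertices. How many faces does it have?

23

For a closed orientable surface of genus 1, χ = 2 − 2·1 = 0.
F = 0 − V + E = 0 − 23 + 46 = 23.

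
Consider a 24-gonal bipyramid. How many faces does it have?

A bipyramid over an n-gon has 2n triangular faces and n + 2 vertices: V = 24 + 2 = 26, E = 3·24 = 72, F = 2·24 = 48.

48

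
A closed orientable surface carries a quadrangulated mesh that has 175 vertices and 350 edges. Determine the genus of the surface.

Every face is a square and each edge borders two faces, so 4F = 2·350, giving F = 175.
χ = V − E + F = 175 − 350 + 175 = 0.
For a closed orientable surface χ = 2 − 2g, so g = (2 − (0))/2 = 1.

1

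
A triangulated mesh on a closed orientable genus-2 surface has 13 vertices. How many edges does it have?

χ = 2 − 2·2 = -2, and every face is a triangle so 3F = 2E.
V − E + F = -2 with E = 3F/2 gives 13 − (3/2 − 1)·F = -2, so F = 30 and E = 45.

45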